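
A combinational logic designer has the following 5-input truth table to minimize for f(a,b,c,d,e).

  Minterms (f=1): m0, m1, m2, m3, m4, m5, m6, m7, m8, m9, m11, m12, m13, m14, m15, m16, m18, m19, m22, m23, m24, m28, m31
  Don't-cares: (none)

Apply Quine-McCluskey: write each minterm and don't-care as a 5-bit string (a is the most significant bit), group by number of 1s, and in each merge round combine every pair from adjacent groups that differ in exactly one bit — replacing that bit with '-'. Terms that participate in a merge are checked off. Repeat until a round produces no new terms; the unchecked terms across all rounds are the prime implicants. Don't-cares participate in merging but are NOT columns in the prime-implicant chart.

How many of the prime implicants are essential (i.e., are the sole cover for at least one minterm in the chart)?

size-2^0 implicants → 00000(✓)  00001(✓)  00010(✓)  00011(✓)  00100(✓)  00101(✓)  00110(✓)  00111(✓)  01000(✓)  01001(✓)  01011(✓)  01100(✓)  01101(✓)  01110(✓)  01111(✓)  10000(✓)  10010(✓)  10011(✓)  10110(✓)  10111(✓)  11000(✓)  11100(✓)  11111(✓)
size-2^1 implicants → -0000(✓)  -0010(✓)  -0011(✓)  -0110(✓)  -0111(✓)  -1000(✓)  -1100(✓)  -1111(✓)  0-000(✓)  0-001(✓)  0-011(✓)  0-100(✓)  0-101(✓)  0-110(✓)  0-111(✓)  00-00(✓)  00-01(✓)  00-10(✓)  00-11(✓)  000-0(✓)  000-1(✓)  0000-(✓)  0001-(✓)  001-0(✓)  001-1(✓)  0010-(✓)  0011-(✓)  01-00(✓)  01-01(✓)  01-11(✓)  010-1(✓)  0100-(✓)  011-0(✓)  011-1(✓)  0110-(✓)  0111-(✓)  1-000(✓)  1-111(✓)  10-10(✓)  10-11(✓)  100-0(✓)  1001-(✓)  1011-(✓)  11-00(✓)
size-2^2 implicants → --000  --111  -0-10(✓)  -0-11(✓)  -00-0  -001-(✓)  -011-(✓)  -1-00  0--00(✓)  0--01(✓)  0--11(✓)  0-0-1(✓)  0-00-(✓)  0-1-0(✓)  0-1-1(✓)  0-10-(✓)  0-11-(✓)  00--0(✓)  00--1(✓)  00-0-(✓)  00-1-(✓)  000--(✓)  001--(✓)  01--1(✓)  01-0-(✓)  011--(✓)  10-1-(✓)
size-2^3 implicants → -0-1-  0---1  0--0-  0-1--  00---
Unchecked terms (primes): --000, --111, -0-1-, -00-0, -1-00, 0---1, 0--0-, 0-1--, 00---
Minterm coverage:
  m0 ⊆ --000,-00-0,0--0-,00---
  m1 ⊆ 0---1,0--0-,00---
  m2 ⊆ -0-1-,-00-0,00---
  m3 ⊆ -0-1-,0---1,00---
  m4 ⊆ 0--0-,0-1--,00---
  m5 ⊆ 0---1,0--0-,0-1--,00---
  m6 ⊆ -0-1-,0-1--,00---
  m7 ⊆ --111,-0-1-,0---1,0-1--,00---
  m8 ⊆ --000,-1-00,0--0-
  m9 ⊆ 0---1,0--0-
  m11 ⊆ 0---1 [E]
  m12 ⊆ -1-00,0--0-,0-1--
  m13 ⊆ 0---1,0--0-,0-1--
  m14 ⊆ 0-1-- [E]
  m15 ⊆ --111,0---1,0-1--
  m16 ⊆ --000,-00-0
  m18 ⊆ -0-1-,-00-0
  m19 ⊆ -0-1- [E]
  m22 ⊆ -0-1- [E]
  m23 ⊆ --111,-0-1-
  m24 ⊆ --000,-1-00
  m28 ⊆ -1-00 [E]
  m31 ⊆ --111 [E]
E = {--111, -0-1-, -1-00, 0---1, 0-1--}

5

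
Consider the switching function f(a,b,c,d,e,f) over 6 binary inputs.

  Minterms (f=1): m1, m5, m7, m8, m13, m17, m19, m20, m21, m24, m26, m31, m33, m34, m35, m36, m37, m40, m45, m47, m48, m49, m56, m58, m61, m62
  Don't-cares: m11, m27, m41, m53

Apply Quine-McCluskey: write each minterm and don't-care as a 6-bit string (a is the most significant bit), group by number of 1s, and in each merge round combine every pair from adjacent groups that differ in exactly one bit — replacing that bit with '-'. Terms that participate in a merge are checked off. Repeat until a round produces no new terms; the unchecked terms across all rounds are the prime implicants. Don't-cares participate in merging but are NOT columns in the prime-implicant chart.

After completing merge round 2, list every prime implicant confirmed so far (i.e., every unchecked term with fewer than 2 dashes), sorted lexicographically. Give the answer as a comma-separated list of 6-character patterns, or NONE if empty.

Round 0: 000001✓ 000101✓ 000111✓ 001000✓ 001011✓ 001101✓ 010001✓ 010011✓ 010100✓ 010101✓ 011000✓ 011010✓ 011011✓ 011111✓ 100001✓ 100010✓ 100011✓ 100100✓ 100101✓ 101000✓ 101001✓ 101101✓ 101111✓ 110000✓ 110001✓ 110101✓ 111000✓ 111010✓ 111101✓ 111110✓
Round 1: -00001✓ -00101✓ -01000✓ -01101✓ -10001✓ -10101✓ -11000✓ -11010✓ 0-0001✓ 0-0101✓ 0-1000✓ 0-1011 00-101✓ 000-01✓ 0001-1 01-011 010-01✓ 0100-1 01010- 011-11 0110-0✓ 01101- 1-0001✓ 1-0101✓ 1-1000✓ 1-1101✓ 10-001✓ 10-101✓ 100-01✓ 1000-1 10001- 10010- 101-01✓ 10100- 1011-1 11-000 11-101✓ 110-01✓ 11000- 111-10 1110-0✓
Round 2: --0001✓ --0101✓ --1000 -0-101 -00-01✓ -10-01✓ -110-0 0-0-01✓ 1--101 1-0-01✓ 10--01
Round 3: --0-01
PIs = {--0-01, --1000, -0-101, -110-0, 0-1011, 0001-1, 01-011, 0100-1, 01010-, 011-11, 01101-, 1--101, 10--01, 1000-1, 10001-, 10010-, 10100-, 1011-1, 11-000, 11000-, 111-10}

0-1011, 0001-1, 01-011, 0100-1, 01010-, 011-11, 01101-, 1000-1, 10001-, 10010-, 10100-, 1011-1, 11-000, 11000-, 111-10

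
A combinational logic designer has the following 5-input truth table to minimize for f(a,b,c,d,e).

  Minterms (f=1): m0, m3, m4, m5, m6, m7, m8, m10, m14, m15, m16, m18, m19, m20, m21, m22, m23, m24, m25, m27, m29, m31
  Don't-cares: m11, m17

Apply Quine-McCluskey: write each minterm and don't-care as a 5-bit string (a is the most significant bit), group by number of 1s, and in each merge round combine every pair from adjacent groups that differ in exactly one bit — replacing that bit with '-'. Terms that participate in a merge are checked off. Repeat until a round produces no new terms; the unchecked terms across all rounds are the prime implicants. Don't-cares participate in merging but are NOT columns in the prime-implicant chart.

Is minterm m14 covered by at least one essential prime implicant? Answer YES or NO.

NO

Round 0: 00000✓ 00011✓ 00100✓ 00101✓ 00110✓ 00111✓ 01000✓ 01010✓ 01011✓ 01110✓ 01111✓ 10000✓ 10001✓ 10010✓ 10011✓ 10100✓ 10101✓ 10110✓ 10111✓ 11000✓ 11001✓ 11011✓ 11101✓ 11111✓
Round 1: -0000✓ -0011✓ -0100✓ -0101✓ -0110✓ -0111✓ -1000✓ -1011✓ -1111✓ 0-000✓ 0-011✓ 0-110✓ 0-111✓ 00-00✓ 00-11✓ 001-0✓ 001-1✓ 0010-✓ 0011-✓ 01-10✓ 01-11✓ 010-0 0101-✓ 0111-✓ 1-000✓ 1-001✓ 1-011✓ 1-101✓ 1-111✓ 10-00✓ 10-01✓ 10-10✓ 10-11✓ 100-0✓ 100-1✓ 1000-✓ 1001-✓ 101-0✓ 101-1✓ 1010-✓ 1011-✓ 11-01✓ 11-11✓ 110-1✓ 1100-✓ 111-1✓
Round 2: --000 --011✓ --111✓ -0-00 -0-11✓ -01-0✓ -01-1✓ -010-✓ -011-✓ -1-11✓ 0--11✓ 0-11- 001--✓ 01-1- 1--01✓ 1--11✓ 1-0-1✓ 1-00- 1-1-1✓ 10--0✓ 10--1✓ 10-0-✓ 10-1-✓ 100--✓ 101--✓ 11--1✓
Round 3: ---11 -01-- 1---1 10---
PIs = {---11, --000, -0-00, -01--, 0-11-, 01-1-, 010-0, 1---1, 1-00-, 10---}
Coverage chart:
  m0: --000,-0-00
  m3: ---11 ←essential
  m4: -0-00,-01--
  m5: -01-- ←essential
  m6: -01--,0-11-
  m7: ---11,-01--,0-11-
  m8: --000,010-0
  m10: 01-1-,010-0
  m14: 0-11-,01-1-
  m15: ---11,0-11-,01-1-
  m16: --000,-0-00,1-00-,10---
  m18: 10--- ←essential
  m19: ---11,1---1,10---
  m20: -0-00,-01--,10---
  m21: -01--,1---1,10---
  m22: -01--,10---
  m23: ---11,-01--,1---1,10---
  m24: --000,1-00-
  m25: 1---1,1-00-
  m27: ---11,1---1
  m29: 1---1 ←essential
  m31: ---11,1---1
Essential: ---11, -01--, 1---1, 10---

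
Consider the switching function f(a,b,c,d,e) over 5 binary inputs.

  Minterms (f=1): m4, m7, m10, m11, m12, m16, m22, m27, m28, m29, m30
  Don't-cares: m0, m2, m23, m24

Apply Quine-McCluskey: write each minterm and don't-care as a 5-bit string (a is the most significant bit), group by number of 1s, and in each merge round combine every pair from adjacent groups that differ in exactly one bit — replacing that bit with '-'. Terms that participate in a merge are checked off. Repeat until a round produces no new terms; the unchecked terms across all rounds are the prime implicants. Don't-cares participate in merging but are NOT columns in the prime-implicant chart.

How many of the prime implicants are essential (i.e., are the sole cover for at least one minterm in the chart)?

3

Round 0: 00000✓ 00010✓ 00100✓ 00111✓ 01010✓ 01011✓ 01100✓ 10000✓ 10110✓ 10111✓ 11000✓ 11011✓ 11100✓ 11101✓ 11110✓
Round 1: -0000 -0111 -1011 -1100 0-010 0-100 00-00 000-0 0101- 1-000 1-110 1011- 11-00 111-0 1110-
PIs = {-0000, -0111, -1011, -1100, 0-010, 0-100, 00-00, 000-0, 0101-, 1-000, 1-110, 1011-, 11-00, 111-0, 1110-}
Coverage chart:
  m4: 0-100,00-00
  m7: -0111 ←essential
  m10: 0-010,0101-
  m11: -1011,0101-
  m12: -1100,0-100
  m16: -0000,1-000
  m22: 1-110,1011-
  m27: -1011 ←essential
  m28: -1100,11-00,111-0,1110-
  m29: 1110- ←essential
  m30: 1-110,111-0
Essential: -0111, -1011, 1110-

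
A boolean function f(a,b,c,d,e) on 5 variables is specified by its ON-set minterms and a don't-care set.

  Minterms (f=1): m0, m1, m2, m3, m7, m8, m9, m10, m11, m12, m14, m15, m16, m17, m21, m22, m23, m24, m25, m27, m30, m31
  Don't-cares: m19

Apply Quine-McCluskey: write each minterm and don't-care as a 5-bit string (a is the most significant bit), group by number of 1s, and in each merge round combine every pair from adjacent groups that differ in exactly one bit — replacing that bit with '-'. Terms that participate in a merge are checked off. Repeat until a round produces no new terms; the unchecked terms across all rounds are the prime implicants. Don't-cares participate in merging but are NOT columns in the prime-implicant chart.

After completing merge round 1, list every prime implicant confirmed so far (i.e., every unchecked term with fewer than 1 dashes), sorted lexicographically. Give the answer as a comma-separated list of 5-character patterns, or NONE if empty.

NONE

Round 0: 00000✓ 00001✓ 00010✓ 00011✓ 00111✓ 01000✓ 01001✓ 01010✓ 01011✓ 01100✓ 01110✓ 01111✓ 10000✓ 10001✓ 10011✓ 10101✓ 10110✓ 10111✓ 11000✓ 11001✓ 11011✓ 11110✓ 11111✓
Round 1: -0000✓ -0001✓ -0011✓ -0111✓ -1000✓ -1001✓ -1011✓ -1110✓ -1111✓ 0-000✓ 0-001✓ 0-010✓ 0-011✓ 0-111✓ 00-11✓ 000-0✓ 000-1✓ 0000-✓ 0001-✓ 01-00✓ 01-10✓ 01-11✓ 010-0✓ 010-1✓ 0100-✓ 0101-✓ 011-0✓ 0111-✓ 1-000✓ 1-001✓ 1-011✓ 1-110✓ 1-111✓ 10-01✓ 10-11✓ 100-1✓ 1000-✓ 101-1✓ 1011-✓ 11-11✓ 110-1✓ 1100-✓ 1111-✓
Round 2: --000✓ --001✓ --011✓ --111✓ -0-11✓ -00-1✓ -000-✓ -1-11✓ -10-1✓ -100-✓ -111- 0--11✓ 0-0-0✓ 0-0-1✓ 0-00-✓ 0-01-✓ 000--✓ 01--0 01-1- 010--✓ 1--11✓ 1-0-1✓ 1-00-✓ 1-11- 10--1
Round 3: ---11 --0-1 --00- 0-0--
PIs = {---11, --0-1, --00-, -111-, 0-0--, 01--0, 01-1-, 1-11-, 10--1}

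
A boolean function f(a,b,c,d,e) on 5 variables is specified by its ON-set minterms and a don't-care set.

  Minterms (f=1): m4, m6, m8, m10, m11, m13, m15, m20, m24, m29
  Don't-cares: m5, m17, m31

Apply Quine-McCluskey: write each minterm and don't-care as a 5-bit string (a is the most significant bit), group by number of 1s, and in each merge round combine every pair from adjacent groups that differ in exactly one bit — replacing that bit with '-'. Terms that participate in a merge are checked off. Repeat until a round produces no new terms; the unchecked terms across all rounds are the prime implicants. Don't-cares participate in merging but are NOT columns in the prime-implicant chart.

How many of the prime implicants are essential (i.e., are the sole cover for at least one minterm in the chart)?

Round 0: 00100✓ 00101✓ 00110✓ 01000✓ 01010✓ 01011✓ 01101✓ 01111✓ 10001 10100✓ 11000✓ 11101✓ 11111✓
Round 1: -0100 -1000 -1101✓ -1111✓ 0-101 001-0 0010- 01-11 010-0 0101- 011-1✓ 111-1✓
Round 2: -11-1
PIs = {-0100, -1000, -11-1, 0-101, 001-0, 0010-, 01-11, 010-0, 0101-, 10001}
Coverage chart:
  m4: -0100,001-0,0010-
  m6: 001-0 ←essential
  m8: -1000,010-0
  m10: 010-0,0101-
  m11: 01-11,0101-
  m13: -11-1,0-101
  m15: -11-1,01-11
  m20: -0100 ←essential
  m24: -1000 ←essential
  m29: -11-1 ←essential
Essential: -0100, -1000, -11-1, 001-0

4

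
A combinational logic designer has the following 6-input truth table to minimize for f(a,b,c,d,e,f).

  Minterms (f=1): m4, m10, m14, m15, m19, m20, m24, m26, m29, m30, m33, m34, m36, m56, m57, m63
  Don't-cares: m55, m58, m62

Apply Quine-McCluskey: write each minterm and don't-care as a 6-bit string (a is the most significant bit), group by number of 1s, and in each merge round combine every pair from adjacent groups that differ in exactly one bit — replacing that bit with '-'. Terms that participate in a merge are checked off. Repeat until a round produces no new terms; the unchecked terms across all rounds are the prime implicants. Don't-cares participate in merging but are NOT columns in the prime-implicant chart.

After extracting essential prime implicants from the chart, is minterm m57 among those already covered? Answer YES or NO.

Round 0: 000100✓ 001010✓ 001110✓ 001111✓ 010011 010100✓ 011000✓ 011010✓ 011101 011110✓ 100001 100010 100100✓ 110111✓ 111000✓ 111001✓ 111010✓ 111110✓ 111111✓
Round 1: -00100 -11000✓ -11010✓ -11110✓ 0-0100 0-1010✓ 0-1110✓ 001-10✓ 00111- 011-10✓ 0110-0✓ 11-111 111-10✓ 1110-0✓ 11100- 11111-
Round 2: -11-10 -110-0 0-1-10
PIs = {-00100, -11-10, -110-0, 0-0100, 0-1-10, 00111-, 010011, 011101, 100001, 100010, 11-111, 11100-, 11111-}
Coverage chart:
  m4: -00100,0-0100
  m10: 0-1-10 ←essential
  m14: 0-1-10,00111-
  m15: 00111- ←essential
  m19: 010011 ←essential
  m20: 0-0100 ←essential
  m24: -110-0 ←essential
  m26: -11-10,-110-0,0-1-10
  m29: 011101 ←essential
  m30: -11-10,0-1-10
  m33: 100001 ←essential
  m34: 100010 ←essential
  m36: -00100 ←essential
  m56: -110-0,11100-
  m57: 11100- ←essential
  m63: 11-111,11111-
Essential: -00100, -110-0, 0-0100, 0-1-10, 00111-, 010011, 011101, 100001, 100010, 11100-

YES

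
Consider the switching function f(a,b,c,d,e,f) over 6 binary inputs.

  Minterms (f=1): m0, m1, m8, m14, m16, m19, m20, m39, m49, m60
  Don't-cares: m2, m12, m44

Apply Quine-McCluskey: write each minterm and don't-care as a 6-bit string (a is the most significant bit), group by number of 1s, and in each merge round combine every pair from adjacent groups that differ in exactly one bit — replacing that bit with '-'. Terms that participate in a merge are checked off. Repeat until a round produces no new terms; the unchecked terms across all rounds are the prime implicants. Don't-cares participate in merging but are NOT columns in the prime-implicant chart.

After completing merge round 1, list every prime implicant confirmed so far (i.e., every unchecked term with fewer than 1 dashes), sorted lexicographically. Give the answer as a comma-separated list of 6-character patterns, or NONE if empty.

size-2^0 implicants → 000000(✓)  000001(✓)  000010(✓)  001000(✓)  001100(✓)  001110(✓)  010000(✓)  010011  010100(✓)  100111  101100(✓)  110001  111100(✓)
size-2^1 implicants → -01100  0-0000  00-000  0000-0  00000-  001-00  0011-0  010-00  1-1100
Unchecked terms (primes): -01100, 0-0000, 00-000, 0000-0, 00000-, 001-00, 0011-0, 010-00, 010011, 1-1100, 100111, 110001

010011, 100111, 110001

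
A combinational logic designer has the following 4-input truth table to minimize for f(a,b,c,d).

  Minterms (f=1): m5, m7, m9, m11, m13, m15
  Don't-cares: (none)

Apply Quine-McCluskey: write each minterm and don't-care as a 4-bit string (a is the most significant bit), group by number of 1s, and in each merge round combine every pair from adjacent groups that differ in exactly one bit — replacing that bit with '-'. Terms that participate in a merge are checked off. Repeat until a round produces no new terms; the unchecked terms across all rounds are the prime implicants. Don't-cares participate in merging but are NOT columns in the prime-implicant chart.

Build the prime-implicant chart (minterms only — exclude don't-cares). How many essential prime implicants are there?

2

Round 0: 0101✓ 0111✓ 1001✓ 1011✓ 1101✓ 1111✓
Round 1: -101✓ -111✓ 01-1✓ 1-01✓ 1-11✓ 10-1✓ 11-1✓
Round 2: -1-1 1--1
PIs = {-1-1, 1--1}
Coverage chart:
  m5: -1-1 ←essential
  m7: -1-1 ←essential
  m9: 1--1 ←essential
  m11: 1--1 ←essential
  m13: -1-1,1--1
  m15: -1-1,1--1
Essential: -1-1, 1--1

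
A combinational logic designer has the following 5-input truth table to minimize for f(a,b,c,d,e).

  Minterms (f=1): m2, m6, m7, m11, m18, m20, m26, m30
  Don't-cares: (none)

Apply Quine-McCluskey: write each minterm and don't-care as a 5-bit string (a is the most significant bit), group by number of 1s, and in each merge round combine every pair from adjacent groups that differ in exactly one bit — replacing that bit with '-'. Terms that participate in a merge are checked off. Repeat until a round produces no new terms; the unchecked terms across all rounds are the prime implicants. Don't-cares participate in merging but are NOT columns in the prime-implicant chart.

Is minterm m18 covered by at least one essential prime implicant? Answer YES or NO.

[col 0] 00010*, 00110*, 00111*, 01011, 10010*, 10100, 11010*, 11110*
[col 1] -0010, 00-10, 0011-, 1-010, 11-10
Prime implicants: -0010, 00-10, 0011-, 01011, 1-010, 10100, 11-10
PI chart (minterm → PIs covering it):
  2 | -0010,00-10
  6 | 00-10,0011-
  7 | 0011-  (sole → essential)
  11 | 01011  (sole → essential)
  18 | -0010,1-010
  20 | 10100  (sole → essential)
  26 | 1-010,11-10
  30 | 11-10  (sole → essential)
Essential prime implicants: 0011-, 01011, 10100, 11-10

NO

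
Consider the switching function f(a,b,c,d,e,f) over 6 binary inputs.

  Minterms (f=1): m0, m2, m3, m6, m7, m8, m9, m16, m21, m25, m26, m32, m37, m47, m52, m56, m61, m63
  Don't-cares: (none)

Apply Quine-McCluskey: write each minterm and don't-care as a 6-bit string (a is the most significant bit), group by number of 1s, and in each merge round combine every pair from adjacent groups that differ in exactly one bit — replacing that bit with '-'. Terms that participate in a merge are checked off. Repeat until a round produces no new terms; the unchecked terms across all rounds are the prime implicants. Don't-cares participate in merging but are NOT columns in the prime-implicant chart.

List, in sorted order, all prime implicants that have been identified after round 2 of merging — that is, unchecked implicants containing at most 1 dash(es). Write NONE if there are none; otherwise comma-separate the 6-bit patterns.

-00000, 0-0000, 0-1001, 00-000, 0000-0, 00100-, 010101, 011010, 1-1111, 100101, 110100, 111000, 1111-1

size-2^0 implicants → 000000(✓)  000010(✓)  000011(✓)  000110(✓)  000111(✓)  001000(✓)  001001(✓)  010000(✓)  010101  011001(✓)  011010  100000(✓)  100101  101111(✓)  110100  111000  111101(✓)  111111(✓)
size-2^1 implicants → -00000  0-0000  0-1001  00-000  000-10(✓)  000-11(✓)  0000-0  00001-(✓)  00011-(✓)  00100-  1-1111  1111-1
size-2^2 implicants → 000-1-
Unchecked terms (primes): -00000, 0-0000, 0-1001, 00-000, 000-1-, 0000-0, 00100-, 010101, 011010, 1-1111, 100101, 110100, 111000, 1111-1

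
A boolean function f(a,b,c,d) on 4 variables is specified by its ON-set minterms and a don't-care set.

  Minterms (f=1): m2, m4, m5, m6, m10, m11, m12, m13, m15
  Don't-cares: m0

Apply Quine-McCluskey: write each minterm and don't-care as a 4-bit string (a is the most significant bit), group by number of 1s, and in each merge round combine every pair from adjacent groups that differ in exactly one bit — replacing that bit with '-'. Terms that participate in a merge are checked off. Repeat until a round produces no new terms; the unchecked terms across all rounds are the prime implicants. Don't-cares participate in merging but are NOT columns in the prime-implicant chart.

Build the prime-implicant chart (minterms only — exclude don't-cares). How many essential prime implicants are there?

2

[col 0] 0000*, 0010*, 0100*, 0101*, 0110*, 1010*, 1011*, 1100*, 1101*, 1111*
[col 1] -010, -100*, -101*, 0-00*, 0-10*, 00-0*, 01-0*, 010-*, 1-11, 101-, 11-1, 110-*
[col 2] -10-, 0--0
Prime implicants: -010, -10-, 0--0, 1-11, 101-, 11-1
PI chart (minterm → PIs covering it):
  2 | -010,0--0
  4 | -10-,0--0
  5 | -10-  (sole → essential)
  6 | 0--0  (sole → essential)
  10 | -010,101-
  11 | 1-11,101-
  12 | -10-  (sole → essential)
  13 | -10-,11-1
  15 | 1-11,11-1
Essential prime implicants: -10-, 0--0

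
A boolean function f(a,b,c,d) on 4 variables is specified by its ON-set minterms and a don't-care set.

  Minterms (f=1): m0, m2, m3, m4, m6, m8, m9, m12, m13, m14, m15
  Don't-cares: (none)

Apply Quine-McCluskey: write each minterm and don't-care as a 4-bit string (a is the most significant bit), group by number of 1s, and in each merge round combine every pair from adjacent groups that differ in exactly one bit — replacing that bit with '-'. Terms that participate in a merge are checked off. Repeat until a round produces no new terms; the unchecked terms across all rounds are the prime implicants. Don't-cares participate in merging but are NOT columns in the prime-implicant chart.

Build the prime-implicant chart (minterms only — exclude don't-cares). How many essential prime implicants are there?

size-2^0 implicants → 0000(✓)  0010(✓)  0011(✓)  0100(✓)  0110(✓)  1000(✓)  1001(✓)  1100(✓)  1101(✓)  1110(✓)  1111(✓)
size-2^1 implicants → -000(✓)  -100(✓)  -110(✓)  0-00(✓)  0-10(✓)  00-0(✓)  001-  01-0(✓)  1-00(✓)  1-01(✓)  100-(✓)  11-0(✓)  11-1(✓)  110-(✓)  111-(✓)
size-2^2 implicants → --00  -1-0  0--0  1-0-  11--
Unchecked terms (primes): --00, -1-0, 0--0, 001-, 1-0-, 11--
Minterm coverage:
  m0 ⊆ --00,0--0
  m2 ⊆ 0--0,001-
  m3 ⊆ 001- [E]
  m4 ⊆ --00,-1-0,0--0
  m6 ⊆ -1-0,0--0
  m8 ⊆ --00,1-0-
  m9 ⊆ 1-0- [E]
  m12 ⊆ --00,-1-0,1-0-,11--
  m13 ⊆ 1-0-,11--
  m14 ⊆ -1-0,11--
  m15 ⊆ 11-- [E]
E = {001-, 1-0-, 11--}

3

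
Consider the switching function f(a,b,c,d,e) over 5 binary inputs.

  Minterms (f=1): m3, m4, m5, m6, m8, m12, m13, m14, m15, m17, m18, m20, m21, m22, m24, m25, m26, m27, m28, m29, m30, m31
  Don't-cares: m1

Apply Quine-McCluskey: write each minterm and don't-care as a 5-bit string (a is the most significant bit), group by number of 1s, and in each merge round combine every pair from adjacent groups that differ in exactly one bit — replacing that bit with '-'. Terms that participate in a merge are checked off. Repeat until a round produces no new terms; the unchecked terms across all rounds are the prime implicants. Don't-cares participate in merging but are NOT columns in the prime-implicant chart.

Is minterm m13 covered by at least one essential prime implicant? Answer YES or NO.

YES

[col 0] 00001*, 00011*, 00100*, 00101*, 00110*, 01000*, 01100*, 01101*, 01110*, 01111*, 10001*, 10010*, 10100*, 10101*, 10110*, 11000*, 11001*, 11010*, 11011*, 11100*, 11101*, 11110*, 11111*
[col 1] -0001*, -0100*, -0101*, -0110*, -1000*, -1100*, -1101*, -1110*, -1111*, 0-100*, 0-101*, 0-110*, 00-01*, 000-1, 001-0*, 0010-*, 01-00*, 011-0*, 011-1*, 0110-*, 0111-*, 1-001*, 1-010*, 1-100*, 1-101*, 1-110*, 10-01*, 10-10*, 101-0*, 1010-*, 11-00*, 11-01*, 11-10*, 11-11*, 110-0*, 110-1*, 1100-*, 1101-*, 111-0*, 111-1*, 1110-*, 1111-*
[col 2] --100*, --101*, --110*, -0-01, -01-0*, -010-*, -1-00, -11-0*, -11-1*, -110-*, -111-*, 0-1-0*, 0-10-*, 011--*, 1--01, 1--10, 1-1-0*, 1-10-*, 11--0*, 11--1*, 11-0-*, 11-1-*, 110--*, 111--*
[col 3] --1-0, --10-, -11--, 11---
Prime implicants: --1-0, --10-, -0-01, -1-00, -11--, 000-1, 1--01, 1--10, 11---
PI chart (minterm → PIs covering it):
  3 | 000-1  (sole → essential)
  4 | --1-0,--10-
  5 | --10-,-0-01
  6 | --1-0  (sole → essential)
  8 | -1-00  (sole → essential)
  12 | --1-0,--10-,-1-00,-11--
  13 | --10-,-11--
  14 | --1-0,-11--
  15 | -11--  (sole → essential)
  17 | -0-01,1--01
  18 | 1--10  (sole → essential)
  20 | --1-0,--10-
  21 | --10-,-0-01,1--01
  22 | --1-0,1--10
  24 | -1-00,11---
  25 | 1--01,11---
  26 | 1--10,11---
  27 | 11---  (sole → essential)
  28 | --1-0,--10-,-1-00,-11--,11---
  29 | --10-,-11--,1--01,11---
  30 | --1-0,-11--,1--10,11---
  31 | -11--,11---
Essential prime implicants: --1-0, -1-00, -11--, 000-1, 1--10, 11---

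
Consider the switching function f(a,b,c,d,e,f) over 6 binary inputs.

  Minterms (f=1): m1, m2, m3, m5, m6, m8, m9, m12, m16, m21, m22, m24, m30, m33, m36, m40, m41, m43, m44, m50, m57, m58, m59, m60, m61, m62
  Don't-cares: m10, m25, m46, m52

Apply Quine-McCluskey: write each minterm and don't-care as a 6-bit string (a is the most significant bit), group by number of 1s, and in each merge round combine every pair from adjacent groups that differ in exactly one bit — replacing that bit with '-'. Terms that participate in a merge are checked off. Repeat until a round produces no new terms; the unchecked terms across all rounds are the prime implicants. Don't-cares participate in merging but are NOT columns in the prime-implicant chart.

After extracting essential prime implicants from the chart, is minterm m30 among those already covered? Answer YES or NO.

[col 0] 000001*, 000010*, 000011*, 000101*, 000110*, 001000*, 001001*, 001010*, 001100*, 010000*, 010101*, 010110*, 011000*, 011001*, 011110*, 100001*, 100100*, 101000*, 101001*, 101011*, 101100*, 101110*, 110010*, 110100*, 111001*, 111010*, 111011*, 111100*, 111101*, 111110*
[col 1] -00001*, -01000*, -01001*, -01100*, -11001*, -11110, 0-0101, 0-0110, 0-1000*, 0-1001*, 00-001*, 00-010, 000-01, 000-10, 0000-1, 00001-, 001-00*, 0010-0, 00100-*, 01-000, 01-110, 01100-*, 1-0100*, 1-1001*, 1-1011*, 1-1100*, 1-1110*, 10-001*, 10-100*, 101-00*, 1010-1*, 10100-*, 1011-0*, 11-010, 11-100*, 111-01, 111-10, 1110-1*, 11101-, 1111-0*, 11110-
[col 2] --1001, -0-001, -01-00, -0100-, 0-100-, 1--100, 1-10-1, 1-11-0
Prime implicants: --1001, -0-001, -01-00, -0100-, -11110, 0-0101, 0-0110, 0-100-, 00-010, 000-01, 000-10, 0000-1, 00001-, 0010-0, 01-000, 01-110, 1--100, 1-10-1, 1-11-0, 11-010, 111-01, 111-10, 11101-, 11110-
PI chart (minterm → PIs covering it):
  1 | -0-001,000-01,0000-1
  2 | 00-010,000-10,00001-
  3 | 0000-1,00001-
  5 | 0-0101,000-01
  6 | 0-0110,000-10
  8 | -01-00,-0100-,0-100-,0010-0
  9 | --1001,-0-001,-0100-,0-100-
  12 | -01-00  (sole → essential)
  16 | 01-000  (sole → essential)
  21 | 0-0101  (sole → essential)
  22 | 0-0110,01-110
  24 | 0-100-,01-000
  30 | -11110,01-110
  33 | -0-001  (sole → essential)
  36 | 1--100  (sole → essential)
  40 | -01-00,-0100-
  41 | --1001,-0-001,-0100-,1-10-1
  43 | 1-10-1  (sole → essential)
  44 | -01-00,1--100,1-11-0
  50 | 11-010  (sole → essential)
  57 | --1001,1-10-1,111-01
  58 | 11-010,111-10,11101-
  59 | 1-10-1,11101-
  60 | 1--100,1-11-0,11110-
  61 | 111-01,11110-
  62 | -11110,1-11-0,111-10
Essential prime implicants: -0-001, -01-00, 0-0101, 01-000, 1--100, 1-10-1, 11-010

NO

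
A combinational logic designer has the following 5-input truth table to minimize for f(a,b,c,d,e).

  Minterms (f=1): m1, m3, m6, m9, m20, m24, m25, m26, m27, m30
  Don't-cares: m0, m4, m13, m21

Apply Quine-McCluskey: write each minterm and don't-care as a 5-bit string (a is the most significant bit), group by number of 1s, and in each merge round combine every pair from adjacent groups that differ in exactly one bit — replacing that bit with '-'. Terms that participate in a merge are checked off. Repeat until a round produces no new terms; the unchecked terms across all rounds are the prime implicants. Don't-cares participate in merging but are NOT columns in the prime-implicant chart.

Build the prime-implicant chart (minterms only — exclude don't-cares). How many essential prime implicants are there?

Round 0: 00000✓ 00001✓ 00011✓ 00100✓ 00110✓ 01001✓ 01101✓ 10100✓ 10101✓ 11000✓ 11001✓ 11010✓ 11011✓ 11110✓
Round 1: -0100 -1001 0-001 00-00 000-1 0000- 001-0 01-01 1010- 11-10 110-0✓ 110-1✓ 1100-✓ 1101-✓
Round 2: 110--
PIs = {-0100, -1001, 0-001, 00-00, 000-1, 0000-, 001-0, 01-01, 1010-, 11-10, 110--}
Coverage chart:
  m1: 0-001,000-1,0000-
  m3: 000-1 ←essential
  m6: 001-0 ←essential
  m9: -1001,0-001,01-01
  m20: -0100,1010-
  m24: 110-- ←essential
  m25: -1001,110--
  m26: 11-10,110--
  m27: 110-- ←essential
  m30: 11-10 ←essential
Essential: 000-1, 001-0, 11-10, 110--

4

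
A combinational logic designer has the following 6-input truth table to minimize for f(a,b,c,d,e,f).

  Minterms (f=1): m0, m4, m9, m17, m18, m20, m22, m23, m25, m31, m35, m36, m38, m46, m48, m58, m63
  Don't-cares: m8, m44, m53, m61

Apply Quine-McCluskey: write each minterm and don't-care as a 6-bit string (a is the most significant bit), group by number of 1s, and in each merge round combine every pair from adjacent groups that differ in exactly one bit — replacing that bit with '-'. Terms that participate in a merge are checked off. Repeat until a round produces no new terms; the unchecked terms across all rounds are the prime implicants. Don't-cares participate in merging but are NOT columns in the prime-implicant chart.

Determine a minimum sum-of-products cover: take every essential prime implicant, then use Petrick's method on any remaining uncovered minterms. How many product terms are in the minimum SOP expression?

[col 0] 000000*, 000100*, 001000*, 001001*, 010001*, 010010*, 010100*, 010110*, 010111*, 011001*, 011111*, 100011, 100100*, 100110*, 101100*, 101110*, 110000, 110101*, 111010, 111101*, 111111*
[col 1] -00100, -11111, 0-0100, 0-1001, 00-000, 000-00, 00100-, 01-001, 01-111, 010-10, 0101-0, 01011-, 10-100*, 10-110*, 1001-0*, 1011-0*, 11-101, 1111-1
[col 2] 10-1-0
Prime implicants: -00100, -11111, 0-0100, 0-1001, 00-000, 000-00, 00100-, 01-001, 01-111, 010-10, 0101-0, 01011-, 10-1-0, 100011, 11-101, 110000, 111010, 1111-1
PI chart (minterm → PIs covering it):
  0 | 00-000,000-00
  4 | -00100,0-0100,000-00
  9 | 0-1001,00100-
  17 | 01-001  (sole → essential)
  18 | 010-10  (sole → essential)
  20 | 0-0100,0101-0
  22 | 010-10,0101-0,01011-
  23 | 01-111,01011-
  25 | 0-1001,01-001
  31 | -11111,01-111
  35 | 100011  (sole → essential)
  36 | -00100,10-1-0
  38 | 10-1-0  (sole → essential)
  46 | 10-1-0  (sole → essential)
  48 | 110000  (sole → essential)
  58 | 111010  (sole → essential)
  63 | -11111,1111-1
Essential prime implicants: 01-001, 010-10, 10-1-0, 100011, 110000, 111010
Petrick residual → -11111, 0-0100, 0-1001, 00-000, 01-111
Minimum SOP uses 11 PIs: bcdef + a'c'de'f' + a'cd'e'f + a'b'd'e'f' + a'bd'e'f + a'bdef + a'bc'ef' + ab'df' + ab'c'd'ef + abc'd'e'f' + abcd'ef'

11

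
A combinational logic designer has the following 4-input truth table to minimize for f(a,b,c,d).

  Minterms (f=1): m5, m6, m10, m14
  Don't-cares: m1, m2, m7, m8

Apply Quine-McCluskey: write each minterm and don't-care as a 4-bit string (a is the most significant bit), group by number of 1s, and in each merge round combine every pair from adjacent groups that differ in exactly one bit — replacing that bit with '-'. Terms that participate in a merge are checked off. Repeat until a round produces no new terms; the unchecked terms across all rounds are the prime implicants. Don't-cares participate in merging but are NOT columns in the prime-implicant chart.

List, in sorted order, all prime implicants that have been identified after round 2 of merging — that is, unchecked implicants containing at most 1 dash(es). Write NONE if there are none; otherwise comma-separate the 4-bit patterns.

0-01, 01-1, 011-, 10-0

[col 0] 0001*, 0010*, 0101*, 0110*, 0111*, 1000*, 1010*, 1110*
[col 1] -010*, -110*, 0-01, 0-10*, 01-1, 011-, 1-10*, 10-0
[col 2] --10
Prime implicants: --10, 0-01, 01-1, 011-, 10-0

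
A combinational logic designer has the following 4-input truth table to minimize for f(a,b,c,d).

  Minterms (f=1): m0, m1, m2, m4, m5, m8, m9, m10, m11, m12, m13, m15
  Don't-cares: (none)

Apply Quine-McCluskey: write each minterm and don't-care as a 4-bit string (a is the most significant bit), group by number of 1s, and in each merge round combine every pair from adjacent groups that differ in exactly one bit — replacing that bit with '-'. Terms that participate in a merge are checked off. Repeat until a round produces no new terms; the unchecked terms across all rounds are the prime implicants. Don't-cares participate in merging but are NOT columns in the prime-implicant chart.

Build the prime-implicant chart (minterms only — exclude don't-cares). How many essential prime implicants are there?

3

Round 0: 0000✓ 0001✓ 0010✓ 0100✓ 0101✓ 1000✓ 1001✓ 1010✓ 1011✓ 1100✓ 1101✓ 1111✓
Round 1: -000✓ -001✓ -010✓ -100✓ -101✓ 0-00✓ 0-01✓ 00-0✓ 000-✓ 010-✓ 1-00✓ 1-01✓ 1-11✓ 10-0✓ 10-1✓ 100-✓ 101-✓ 11-1✓ 110-✓
Round 2: --00✓ --01✓ -0-0 -00-✓ -10-✓ 0-0-✓ 1--1 1-0-✓ 10--
Round 3: --0-
PIs = {--0-, -0-0, 1--1, 10--}
Coverage chart:
  m0: --0-,-0-0
  m1: --0- ←essential
  m2: -0-0 ←essential
  m4: --0- ←essential
  m5: --0- ←essential
  m8: --0-,-0-0,10--
  m9: --0-,1--1,10--
  m10: -0-0,10--
  m11: 1--1,10--
  m12: --0- ←essential
  m13: --0-,1--1
  m15: 1--1 ←essential
Essential: --0-, -0-0, 1--1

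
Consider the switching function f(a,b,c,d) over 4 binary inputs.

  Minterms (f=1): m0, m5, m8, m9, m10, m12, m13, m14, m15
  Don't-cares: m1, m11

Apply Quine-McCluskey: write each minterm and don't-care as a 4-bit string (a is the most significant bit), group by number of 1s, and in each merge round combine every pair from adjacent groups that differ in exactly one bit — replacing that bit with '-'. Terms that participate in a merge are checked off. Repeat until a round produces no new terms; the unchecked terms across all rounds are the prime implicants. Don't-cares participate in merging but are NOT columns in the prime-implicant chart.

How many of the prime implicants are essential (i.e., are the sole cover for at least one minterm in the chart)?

size-2^0 implicants → 0000(✓)  0001(✓)  0101(✓)  1000(✓)  1001(✓)  1010(✓)  1011(✓)  1100(✓)  1101(✓)  1110(✓)  1111(✓)
size-2^1 implicants → -000(✓)  -001(✓)  -101(✓)  0-01(✓)  000-(✓)  1-00(✓)  1-01(✓)  1-10(✓)  1-11(✓)  10-0(✓)  10-1(✓)  100-(✓)  101-(✓)  11-0(✓)  11-1(✓)  110-(✓)  111-(✓)
size-2^2 implicants → --01  -00-  1--0(✓)  1--1(✓)  1-0-(✓)  1-1-(✓)  10--(✓)  11--(✓)
size-2^3 implicants → 1---
Unchecked terms (primes): --01, -00-, 1---
Minterm coverage:
  m0 ⊆ -00- [E]
  m5 ⊆ --01 [E]
  m8 ⊆ -00-,1---
  m9 ⊆ --01,-00-,1---
  m10 ⊆ 1--- [E]
  m12 ⊆ 1--- [E]
  m13 ⊆ --01,1---
  m14 ⊆ 1--- [E]
  m15 ⊆ 1--- [E]
E = {--01, -00-, 1---}

3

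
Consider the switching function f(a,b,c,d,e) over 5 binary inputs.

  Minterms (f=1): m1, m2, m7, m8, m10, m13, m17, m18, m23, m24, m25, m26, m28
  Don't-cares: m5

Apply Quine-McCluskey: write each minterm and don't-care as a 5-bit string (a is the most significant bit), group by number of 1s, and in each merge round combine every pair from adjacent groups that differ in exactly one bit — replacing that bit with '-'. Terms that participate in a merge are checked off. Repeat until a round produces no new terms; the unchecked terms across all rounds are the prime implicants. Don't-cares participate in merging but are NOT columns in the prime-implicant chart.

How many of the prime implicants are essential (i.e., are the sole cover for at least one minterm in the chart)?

[col 0] 00001*, 00010*, 00101*, 00111*, 01000*, 01010*, 01101*, 10001*, 10010*, 10111*, 11000*, 11001*, 11010*, 11100*
[col 1] -0001, -0010*, -0111, -1000*, -1010*, 0-010*, 0-101, 00-01, 001-1, 010-0*, 1-001, 1-010*, 11-00, 110-0*, 1100-
[col 2] --010, -10-0
Prime implicants: --010, -0001, -0111, -10-0, 0-101, 00-01, 001-1, 1-001, 11-00, 1100-
PI chart (minterm → PIs covering it):
  1 | -0001,00-01
  2 | --010  (sole → essential)
  7 | -0111,001-1
  8 | -10-0  (sole → essential)
  10 | --010,-10-0
  13 | 0-101  (sole → essential)
  17 | -0001,1-001
  18 | --010  (sole → essential)
  23 | -0111  (sole → essential)
  24 | -10-0,11-00,1100-
  25 | 1-001,1100-
  26 | --010,-10-0
  28 | 11-00  (sole → essential)
Essential prime implicants: --010, -0111, -10-0, 0-101, 11-00

5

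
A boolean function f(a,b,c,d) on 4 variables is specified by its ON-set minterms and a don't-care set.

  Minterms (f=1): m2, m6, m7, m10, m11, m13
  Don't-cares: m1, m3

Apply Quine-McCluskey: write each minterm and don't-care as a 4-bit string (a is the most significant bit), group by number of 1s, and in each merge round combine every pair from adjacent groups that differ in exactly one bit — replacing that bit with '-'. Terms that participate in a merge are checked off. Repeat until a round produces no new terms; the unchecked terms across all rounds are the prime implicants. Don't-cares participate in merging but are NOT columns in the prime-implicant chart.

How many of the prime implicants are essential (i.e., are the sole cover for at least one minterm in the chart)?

[col 0] 0001*, 0010*, 0011*, 0110*, 0111*, 1010*, 1011*, 1101
[col 1] -010*, -011*, 0-10*, 0-11*, 00-1, 001-*, 011-*, 101-*
[col 2] -01-, 0-1-
Prime implicants: -01-, 0-1-, 00-1, 1101
PI chart (minterm → PIs covering it):
  2 | -01-,0-1-
  6 | 0-1-  (sole → essential)
  7 | 0-1-  (sole → essential)
  10 | -01-  (sole → essential)
  11 | -01-  (sole → essential)
  13 | 1101  (sole → essential)
Essential prime implicants: -01-, 0-1-, 1101

3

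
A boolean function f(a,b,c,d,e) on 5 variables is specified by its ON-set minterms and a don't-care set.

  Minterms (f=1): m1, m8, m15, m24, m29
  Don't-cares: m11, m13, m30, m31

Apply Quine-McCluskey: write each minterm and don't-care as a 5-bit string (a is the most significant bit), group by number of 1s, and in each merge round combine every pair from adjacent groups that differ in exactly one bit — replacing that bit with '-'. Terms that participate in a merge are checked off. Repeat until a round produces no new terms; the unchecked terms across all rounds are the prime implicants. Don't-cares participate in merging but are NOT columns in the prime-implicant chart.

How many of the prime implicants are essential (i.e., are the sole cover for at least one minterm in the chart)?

Round 0: 00001 01000✓ 01011✓ 01101✓ 01111✓ 11000✓ 11101✓ 11110✓ 11111✓
Round 1: -1000 -1101✓ -1111✓ 01-11 011-1✓ 111-1✓ 1111-
Round 2: -11-1
PIs = {-1000, -11-1, 00001, 01-11, 1111-}
Coverage chart:
  m1: 00001 ←essential
  m8: -1000 ←essential
  m15: -11-1,01-11
  m24: -1000 ←essential
  m29: -11-1 ←essential
Essential: -1000, -11-1, 00001

3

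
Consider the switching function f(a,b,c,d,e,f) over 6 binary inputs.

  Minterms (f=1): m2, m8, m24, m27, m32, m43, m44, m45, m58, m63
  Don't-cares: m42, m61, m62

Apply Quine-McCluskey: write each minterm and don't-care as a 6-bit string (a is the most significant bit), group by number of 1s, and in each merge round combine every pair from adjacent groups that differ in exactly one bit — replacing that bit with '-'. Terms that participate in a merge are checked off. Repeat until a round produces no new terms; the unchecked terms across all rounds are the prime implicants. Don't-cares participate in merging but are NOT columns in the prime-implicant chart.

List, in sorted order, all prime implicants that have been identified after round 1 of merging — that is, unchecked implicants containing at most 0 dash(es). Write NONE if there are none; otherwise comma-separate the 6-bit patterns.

000010, 011011, 100000

[col 0] 000010, 001000*, 011000*, 011011, 100000, 101010*, 101011*, 101100*, 101101*, 111010*, 111101*, 111110*, 111111*
[col 1] 0-1000, 1-1010, 1-1101, 10101-, 10110-, 111-10, 1111-1, 11111-
Prime implicants: 0-1000, 000010, 011011, 1-1010, 1-1101, 100000, 10101-, 10110-, 111-10, 1111-1, 11111-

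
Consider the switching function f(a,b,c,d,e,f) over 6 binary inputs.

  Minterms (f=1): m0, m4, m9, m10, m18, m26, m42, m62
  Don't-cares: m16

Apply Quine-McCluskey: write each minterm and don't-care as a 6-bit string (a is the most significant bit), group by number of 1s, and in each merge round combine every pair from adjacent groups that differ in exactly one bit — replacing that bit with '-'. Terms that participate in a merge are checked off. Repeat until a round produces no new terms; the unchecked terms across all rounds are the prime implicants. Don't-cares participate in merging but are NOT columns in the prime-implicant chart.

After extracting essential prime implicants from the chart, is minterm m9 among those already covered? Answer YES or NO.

YES

[col 0] 000000*, 000100*, 001001, 001010*, 010000*, 010010*, 011010*, 101010*, 111110
[col 1] -01010, 0-0000, 0-1010, 000-00, 01-010, 0100-0
Prime implicants: -01010, 0-0000, 0-1010, 000-00, 001001, 01-010, 0100-0, 111110
PI chart (minterm → PIs covering it):
  0 | 0-0000,000-00
  4 | 000-00  (sole → essential)
  9 | 001001  (sole → essential)
  10 | -01010,0-1010
  18 | 01-010,0100-0
  26 | 0-1010,01-010
  42 | -01010  (sole → essential)
  62 | 111110  (sole → essential)
Essential prime implicants: -01010, 000-00, 001001, 111110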